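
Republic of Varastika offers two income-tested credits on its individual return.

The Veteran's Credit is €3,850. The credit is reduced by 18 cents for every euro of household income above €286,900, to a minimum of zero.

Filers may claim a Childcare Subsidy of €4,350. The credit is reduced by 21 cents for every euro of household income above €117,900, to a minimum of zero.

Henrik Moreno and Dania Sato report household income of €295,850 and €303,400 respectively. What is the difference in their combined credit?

Henrik (€295,850): Veteran's Credit: 18% of the €8,950 excess over €286,900 is €1,611; credit = €3,850 − €1,611 = €2,239. Childcare Subsidy: 21% of the €177,950 excess over €117,900 is €37,369.50 ≥ base, so the credit is €0. total €2,239 + €0 = €2,239
Dania (€303,400): Veteran's Credit: 18% of the €16,500 excess over €286,900 is €2,970; credit = €3,850 − €2,970 = €880. Childcare Subsidy: 21% of the €185,500 excess over €117,900 is €38,955 ≥ base, so the credit is €0. total €880 + €0 = €880
Difference: |€2,239 − €880| = €1,359.

€1,359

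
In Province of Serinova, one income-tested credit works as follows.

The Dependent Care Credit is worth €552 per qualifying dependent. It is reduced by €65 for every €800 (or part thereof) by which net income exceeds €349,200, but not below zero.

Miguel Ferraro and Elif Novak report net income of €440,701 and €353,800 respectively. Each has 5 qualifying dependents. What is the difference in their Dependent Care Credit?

€2,370

Miguel (€440,701): Dependent Care Credit: base = 5 × €552 = €2,760. income exceeds €349,200 by €91,501 → 115 increments × €65 = €7,475 ≥ base, so the credit is €0.
Elif (€353,800): Dependent Care Credit: base = 5 × €552 = €2,760. income exceeds €349,200 by €4,600, which is 6 full-or-partial €800 increments; reduction = 6 × €65 = €390, leaving €2,370.
Difference: |€0 − €2,370| = €2,370.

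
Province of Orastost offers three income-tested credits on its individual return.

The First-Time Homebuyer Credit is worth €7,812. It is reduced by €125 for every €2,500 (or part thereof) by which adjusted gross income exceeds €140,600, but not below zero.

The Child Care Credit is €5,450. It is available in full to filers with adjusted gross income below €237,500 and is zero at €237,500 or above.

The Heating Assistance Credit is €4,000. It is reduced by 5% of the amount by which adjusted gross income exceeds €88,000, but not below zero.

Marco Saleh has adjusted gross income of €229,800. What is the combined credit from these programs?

First-Time Homebuyer Credit: income exceeds €140,600 by €89,200, which is 36 full-or-partial €2,500 increments; reduction = 36 × €125 = €4,500, leaving €3,312.
Child Care Credit: €229,800 is below the €237,500 cutoff, so the full €5,450 applies.
Heating Assistance Credit: 5% of the €141,800 excess over €88,000 is €7,090 ≥ base, so the credit is €0.
Total: €3,312 + €5,450 + €0 = €8,762.

€8,762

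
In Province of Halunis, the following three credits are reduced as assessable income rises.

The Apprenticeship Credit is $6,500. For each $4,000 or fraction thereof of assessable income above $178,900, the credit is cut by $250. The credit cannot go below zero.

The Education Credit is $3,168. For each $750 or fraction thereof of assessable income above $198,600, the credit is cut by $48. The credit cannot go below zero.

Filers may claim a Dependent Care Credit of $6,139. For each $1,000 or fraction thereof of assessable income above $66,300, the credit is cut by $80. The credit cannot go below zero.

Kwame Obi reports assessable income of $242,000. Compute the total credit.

Apprenticeship Credit: income exceeds $178,900 by $63,100, which is 16 full-or-partial $4,000 increments; reduction = 16 × $250 = $4,000, leaving $2,500.
Education Credit: income exceeds $198,600 by $43,400, which is 58 full-or-partial $750 increments; reduction = 58 × $48 = $2,784, leaving $384.
Dependent Care Credit: income exceeds $66,300 by $175,700 → 176 increments × $80 = $14,080 ≥ base, so the credit is $0.
Total: $2,500 + $384 + $0 = $2,884.

$2,884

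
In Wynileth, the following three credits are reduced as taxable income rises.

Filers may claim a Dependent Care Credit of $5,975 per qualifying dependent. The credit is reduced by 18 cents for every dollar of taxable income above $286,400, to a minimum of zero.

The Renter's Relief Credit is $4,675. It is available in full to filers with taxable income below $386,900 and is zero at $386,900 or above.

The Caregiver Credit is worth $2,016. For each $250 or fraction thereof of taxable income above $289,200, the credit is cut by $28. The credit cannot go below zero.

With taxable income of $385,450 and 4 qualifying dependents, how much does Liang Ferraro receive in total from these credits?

$10,746

Dependent Care Credit: base = 4 × $5,975 = $23,900. 18% of the $99,050 excess over $286,400 is $17,829; credit = $23,900 − $17,829 = $6,071.
Renter's Relief Credit: $385,450 is below the $386,900 cutoff, so the full $4,675 applies.
Caregiver Credit: income exceeds $289,200 by $96,250 → 385 increments × $28 = $10,780 ≥ base, so the credit is $0.
Total: $6,071 + $4,675 + $0 = $10,746.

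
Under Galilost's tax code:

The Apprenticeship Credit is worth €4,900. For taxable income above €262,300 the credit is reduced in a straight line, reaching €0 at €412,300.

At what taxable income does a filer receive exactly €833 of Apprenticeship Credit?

€386,800

€833 is 833/4,900 of the full €4,900, so 4,067/4,900 of the €150,000 range has been used: income = €262,300 + €150,000 × 4,067/4,900 = €386,800.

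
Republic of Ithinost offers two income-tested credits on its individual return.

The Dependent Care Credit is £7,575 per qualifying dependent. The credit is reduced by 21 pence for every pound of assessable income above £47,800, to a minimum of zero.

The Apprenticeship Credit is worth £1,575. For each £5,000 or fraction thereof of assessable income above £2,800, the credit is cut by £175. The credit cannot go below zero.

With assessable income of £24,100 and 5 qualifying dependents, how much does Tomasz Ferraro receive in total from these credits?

£38,575

Dependent Care Credit: base = 5 × £7,575 = £37,875. £24,100 is at or below the £47,800 threshold, so the full £37,875 applies.
Apprenticeship Credit: income exceeds £2,800 by £21,300, which is 5 full-or-partial £5,000 increments; reduction = 5 × £175 = £875, leaving £700.
Total: £37,875 + £700 = £38,575.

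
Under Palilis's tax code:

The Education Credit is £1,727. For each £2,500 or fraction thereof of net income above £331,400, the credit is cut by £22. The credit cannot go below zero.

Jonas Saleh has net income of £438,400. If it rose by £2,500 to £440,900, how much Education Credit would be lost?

£22

At £438,400 — income exceeds £331,400 by £107,000, which is 43 full-or-partial £2,500 increments; reduction = 43 × £22 = £946, leaving £781.
At £440,900 — income exceeds £331,400 by £109,500, which is 44 full-or-partial £2,500 increments; reduction = 44 × £22 = £968, leaving £759.
Lost: £781 − £759 = £22.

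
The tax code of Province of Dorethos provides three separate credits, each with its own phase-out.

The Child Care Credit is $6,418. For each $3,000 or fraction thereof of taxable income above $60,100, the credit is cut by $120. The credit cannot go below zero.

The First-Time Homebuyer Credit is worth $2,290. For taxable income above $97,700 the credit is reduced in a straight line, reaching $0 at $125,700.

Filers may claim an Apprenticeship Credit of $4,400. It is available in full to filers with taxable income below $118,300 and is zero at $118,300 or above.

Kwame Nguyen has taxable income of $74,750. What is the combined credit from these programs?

Child Care Credit: income exceeds $60,100 by $14,650, which is 5 full-or-partial $3,000 increments; reduction = 5 × $120 = $600, leaving $5,818.
First-Time Homebuyer Credit: $74,750 is at or below the $97,700 threshold, so the full $2,290 applies.
Apprenticeship Credit: $74,750 is below the $118,300 cutoff, so the full $4,400 applies.
Total: $5,818 + $2,290 + $4,400 = $12,508.

$12,508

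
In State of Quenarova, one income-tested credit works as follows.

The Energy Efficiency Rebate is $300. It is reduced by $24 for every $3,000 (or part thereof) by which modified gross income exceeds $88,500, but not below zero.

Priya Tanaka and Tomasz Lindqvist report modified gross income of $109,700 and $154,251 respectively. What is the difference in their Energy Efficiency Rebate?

$108

Priya ($109,700): Energy Efficiency Rebate: income exceeds $88,500 by $21,200, which is 8 full-or-partial $3,000 increments; reduction = 8 × $24 = $192, leaving $108.
Tomasz ($154,251): Energy Efficiency Rebate: income exceeds $88,500 by $65,751 → 22 increments × $24 = $528 ≥ base, so the credit is $0.
Difference: |$108 − $0| = $108.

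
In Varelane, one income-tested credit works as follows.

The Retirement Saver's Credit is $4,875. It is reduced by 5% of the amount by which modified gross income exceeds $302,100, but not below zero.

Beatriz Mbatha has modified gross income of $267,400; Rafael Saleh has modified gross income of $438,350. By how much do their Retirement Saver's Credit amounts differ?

$4,875

Beatriz ($267,400): Retirement Saver's Credit: $267,400 is at or below the $302,100 threshold, so the full $4,875 applies.
Rafael ($438,350): Retirement Saver's Credit: 5% of the $136,250 excess over $302,100 is $6,812.50 ≥ base, so the credit is $0.
Difference: |$4,875 − $0| = $4,875.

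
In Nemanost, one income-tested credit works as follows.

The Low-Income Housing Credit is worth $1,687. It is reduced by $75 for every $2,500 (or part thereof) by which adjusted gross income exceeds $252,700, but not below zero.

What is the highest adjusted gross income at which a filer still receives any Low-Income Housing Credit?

$307,700

After 22 increments the reduction is 22 × $75 = $1,650, leaving $37; one more increment wipes it out. Increment 22 ends at excess 22 × $2,500 = $55,000, so the highest qualifying income is $252,700 + $55,000 = $307,700.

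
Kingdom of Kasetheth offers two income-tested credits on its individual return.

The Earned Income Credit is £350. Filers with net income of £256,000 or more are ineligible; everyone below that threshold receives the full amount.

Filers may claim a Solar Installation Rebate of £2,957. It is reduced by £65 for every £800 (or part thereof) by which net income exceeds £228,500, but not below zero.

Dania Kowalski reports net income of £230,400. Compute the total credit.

Earned Income Credit: £230,400 is below the £256,000 cutoff, so the full £350 applies.
Solar Installation Rebate: income exceeds £228,500 by £1,900, which is 3 full-or-partial £800 increments; reduction = 3 × £65 = £195, leaving £2,762.
Total: £350 + £2,762 = £3,112.

£3,112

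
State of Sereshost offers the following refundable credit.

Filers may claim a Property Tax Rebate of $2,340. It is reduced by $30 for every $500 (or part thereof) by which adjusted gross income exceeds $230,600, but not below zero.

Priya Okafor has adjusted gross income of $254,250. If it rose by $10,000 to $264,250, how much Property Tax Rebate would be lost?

At $254,250 — income exceeds $230,600 by $23,650, which is 48 full-or-partial $500 increments; reduction = 48 × $30 = $1,440, leaving $900.
At $264,250 — income exceeds $230,600 by $33,650, which is 68 full-or-partial $500 increments; reduction = 68 × $30 = $2,040, leaving $300.
Lost: $900 − $300 = $600.

$600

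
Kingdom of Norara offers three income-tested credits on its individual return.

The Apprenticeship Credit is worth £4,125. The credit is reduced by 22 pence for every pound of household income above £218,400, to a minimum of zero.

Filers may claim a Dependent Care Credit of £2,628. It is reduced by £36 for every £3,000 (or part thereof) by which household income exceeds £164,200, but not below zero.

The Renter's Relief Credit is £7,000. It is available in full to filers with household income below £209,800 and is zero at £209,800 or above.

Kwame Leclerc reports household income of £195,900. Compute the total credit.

Apprenticeship Credit: £195,900 is at or below the £218,400 threshold, so the full £4,125 applies.
Dependent Care Credit: income exceeds £164,200 by £31,700, which is 11 full-or-partial £3,000 increments; reduction = 11 × £36 = £396, leaving £2,232.
Renter's Relief Credit: £195,900 is below the £209,800 cutoff, so the full £7,000 applies.
Total: £4,125 + £2,232 + £7,000 = £13,357.

£13,357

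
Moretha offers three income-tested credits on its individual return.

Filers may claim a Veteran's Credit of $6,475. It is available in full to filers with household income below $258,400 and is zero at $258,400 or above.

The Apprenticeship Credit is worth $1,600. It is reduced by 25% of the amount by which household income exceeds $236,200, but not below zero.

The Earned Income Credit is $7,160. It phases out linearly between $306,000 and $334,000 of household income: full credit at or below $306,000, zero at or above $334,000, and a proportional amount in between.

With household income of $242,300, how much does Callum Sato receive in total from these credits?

$13,710

Veteran's Credit: $242,300 is below the $258,400 cutoff, so the full $6,475 applies.
Apprenticeship Credit: 25% of the $6,100 excess over $236,200 is $1,525; credit = $1,600 − $1,525 = $75.
Earned Income Credit: $242,300 is at or below the $306,000 threshold, so the full $7,160 applies.
Total: $6,475 + $75 + $7,160 = $13,710.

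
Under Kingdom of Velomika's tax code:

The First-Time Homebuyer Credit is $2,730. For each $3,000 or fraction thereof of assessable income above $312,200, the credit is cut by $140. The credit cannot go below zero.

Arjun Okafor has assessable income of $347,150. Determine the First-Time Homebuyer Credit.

First-Time Homebuyer Credit: income exceeds $312,200 by $34,950, which is 12 full-or-partial $3,000 increments; reduction = 12 × $140 = $1,680, leaving $1,050.

$1,050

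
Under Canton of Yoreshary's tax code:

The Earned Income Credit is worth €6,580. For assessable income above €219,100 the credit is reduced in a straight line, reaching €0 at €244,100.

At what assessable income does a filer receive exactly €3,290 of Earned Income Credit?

€231,600

€3,290 is 3,290/6,580 of the full €6,580, so 3,290/6,580 of the €25,000 range has been used: income = €219,100 + €25,000 × 3,290/6,580 = €231,600.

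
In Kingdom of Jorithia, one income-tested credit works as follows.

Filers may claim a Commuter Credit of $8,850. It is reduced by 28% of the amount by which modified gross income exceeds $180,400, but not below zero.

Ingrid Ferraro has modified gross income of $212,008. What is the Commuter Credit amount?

Commuter Credit: 28% of the $31,608 excess over $180,400 is $8,850.24 ≥ base, so the credit is $0.

$0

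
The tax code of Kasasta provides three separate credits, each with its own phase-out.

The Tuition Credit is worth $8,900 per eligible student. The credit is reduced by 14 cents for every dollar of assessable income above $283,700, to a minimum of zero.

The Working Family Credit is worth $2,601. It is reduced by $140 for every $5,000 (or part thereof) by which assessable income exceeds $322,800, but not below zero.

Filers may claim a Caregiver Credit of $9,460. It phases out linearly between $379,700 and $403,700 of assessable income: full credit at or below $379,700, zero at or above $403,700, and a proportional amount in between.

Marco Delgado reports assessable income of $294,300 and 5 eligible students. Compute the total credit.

Tuition Credit: base = 5 × $8,900 = $44,500. 14% of the $10,600 excess over $283,700 is $1,484; credit = $44,500 − $1,484 = $43,016.
Working Family Credit: $294,300 is at or below the $322,800 threshold, so the full $2,601 applies.
Caregiver Credit: $294,300 is at or below the $379,700 threshold, so the full $9,460 applies.
Total: $43,016 + $2,601 + $9,460 = $55,077.

$55,077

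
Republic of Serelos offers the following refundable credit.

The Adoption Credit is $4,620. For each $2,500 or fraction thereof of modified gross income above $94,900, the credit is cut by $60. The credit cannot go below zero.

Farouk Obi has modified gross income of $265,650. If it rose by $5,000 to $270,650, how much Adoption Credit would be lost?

At $265,650 — income exceeds $94,900 by $170,750, which is 69 full-or-partial $2,500 increments; reduction = 69 × $60 = $4,140, leaving $480.
At $270,650 — income exceeds $94,900 by $175,750, which is 71 full-or-partial $2,500 increments; reduction = 71 × $60 = $4,260, leaving $360.
Lost: $480 − $360 = $120.

$120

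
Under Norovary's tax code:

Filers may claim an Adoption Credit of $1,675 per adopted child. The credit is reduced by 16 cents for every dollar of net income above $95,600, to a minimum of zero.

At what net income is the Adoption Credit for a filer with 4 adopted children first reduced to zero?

$137,475

Full credit = 4 × $1,675 = $6,700.
The credit falls by 16% of each dollar above $95,600, so it reaches zero when the excess is $6,700 / 16% = $41,875: income = $95,600 + $41,875 = $137,475.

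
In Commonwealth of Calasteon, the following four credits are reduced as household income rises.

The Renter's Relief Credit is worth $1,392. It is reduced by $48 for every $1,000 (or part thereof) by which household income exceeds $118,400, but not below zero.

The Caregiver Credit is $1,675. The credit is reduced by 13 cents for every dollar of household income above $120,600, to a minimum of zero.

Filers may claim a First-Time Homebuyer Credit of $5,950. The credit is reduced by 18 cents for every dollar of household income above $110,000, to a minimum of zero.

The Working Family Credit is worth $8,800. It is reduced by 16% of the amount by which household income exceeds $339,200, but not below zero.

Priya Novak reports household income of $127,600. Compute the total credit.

$13,259

Renter's Relief Credit: income exceeds $118,400 by $9,200, which is 10 full-or-partial $1,000 increments; reduction = 10 × $48 = $480, leaving $912.
Caregiver Credit: 13% of the $7,000 excess over $120,600 is $910; credit = $1,675 − $910 = $765.
First-Time Homebuyer Credit: 18% of the $17,600 excess over $110,000 is $3,168; credit = $5,950 − $3,168 = $2,782.
Working Family Credit: $127,600 is at or below the $339,200 threshold, so the full $8,800 applies.
Total: $912 + $765 + $2,782 + $8,800 = $13,259.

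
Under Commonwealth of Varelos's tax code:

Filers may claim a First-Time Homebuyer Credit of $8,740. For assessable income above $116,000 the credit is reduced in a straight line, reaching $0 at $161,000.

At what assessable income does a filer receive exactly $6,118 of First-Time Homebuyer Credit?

$6,118 is 6,118/8,740 of the full $8,740, so 2,622/8,740 of the $45,000 range has been used: income = $116,000 + $45,000 × 2,622/8,740 = $129,500.

$129,500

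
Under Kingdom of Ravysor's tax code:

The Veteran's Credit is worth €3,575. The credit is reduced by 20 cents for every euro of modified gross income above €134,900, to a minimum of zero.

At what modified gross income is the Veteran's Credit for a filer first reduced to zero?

€152,775

The credit falls by 20% of each euro above €134,900, so it reaches zero when the excess is €3,575 / 20% = €17,875: income = €134,900 + €17,875 = €152,775.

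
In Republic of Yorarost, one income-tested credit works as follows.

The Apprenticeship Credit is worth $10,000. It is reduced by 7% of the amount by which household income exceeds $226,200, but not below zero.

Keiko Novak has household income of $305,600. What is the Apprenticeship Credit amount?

$4,442

Apprenticeship Credit: 7% of the $79,400 excess over $226,200 is $5,558; credit = $10,000 − $5,558 = $4,442.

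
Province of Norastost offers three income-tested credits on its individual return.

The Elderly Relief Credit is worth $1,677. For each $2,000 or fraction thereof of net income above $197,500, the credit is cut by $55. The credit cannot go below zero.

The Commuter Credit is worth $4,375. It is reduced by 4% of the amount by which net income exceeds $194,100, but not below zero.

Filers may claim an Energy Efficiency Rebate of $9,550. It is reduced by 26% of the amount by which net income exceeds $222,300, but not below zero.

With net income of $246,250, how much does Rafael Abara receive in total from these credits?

Elderly Relief Credit: income exceeds $197,500 by $48,750, which is 25 full-or-partial $2,000 increments; reduction = 25 × $55 = $1,375, leaving $302.
Commuter Credit: 4% of the $52,150 excess over $194,100 is $2,086; credit = $4,375 − $2,086 = $2,289.
Energy Efficiency Rebate: 26% of the $23,950 excess over $222,300 is $6,227; credit = $9,550 − $6,227 = $3,323.
Total: $302 + $2,289 + $3,323 = $5,914.

$5,914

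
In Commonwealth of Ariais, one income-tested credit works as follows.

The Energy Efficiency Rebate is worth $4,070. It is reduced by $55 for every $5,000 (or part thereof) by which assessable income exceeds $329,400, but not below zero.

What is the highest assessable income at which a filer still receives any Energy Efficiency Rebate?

After 73 increments the reduction is 73 × $55 = $4,015, leaving $55; one more increment wipes it out. Increment 73 ends at excess 73 × $5,000 = $365,000, so the highest qualifying income is $329,400 + $365,000 = $694,400.

$694,400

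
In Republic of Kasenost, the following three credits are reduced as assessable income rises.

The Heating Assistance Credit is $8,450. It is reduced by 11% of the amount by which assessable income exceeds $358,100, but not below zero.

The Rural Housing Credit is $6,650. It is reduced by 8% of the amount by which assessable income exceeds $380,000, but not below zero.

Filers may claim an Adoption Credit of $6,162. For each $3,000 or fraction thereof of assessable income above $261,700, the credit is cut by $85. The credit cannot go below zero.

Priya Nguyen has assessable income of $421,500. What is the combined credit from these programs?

$6,378

Heating Assistance Credit: 11% of the $63,400 excess over $358,100 is $6,974; credit = $8,450 − $6,974 = $1,476.
Rural Housing Credit: 8% of the $41,500 excess over $380,000 is $3,320; credit = $6,650 − $3,320 = $3,330.
Adoption Credit: income exceeds $261,700 by $159,800, which is 54 full-or-partial $3,000 increments; reduction = 54 × $85 = $4,590, leaving $1,572.
Total: $1,476 + $3,330 + $1,572 = $6,378.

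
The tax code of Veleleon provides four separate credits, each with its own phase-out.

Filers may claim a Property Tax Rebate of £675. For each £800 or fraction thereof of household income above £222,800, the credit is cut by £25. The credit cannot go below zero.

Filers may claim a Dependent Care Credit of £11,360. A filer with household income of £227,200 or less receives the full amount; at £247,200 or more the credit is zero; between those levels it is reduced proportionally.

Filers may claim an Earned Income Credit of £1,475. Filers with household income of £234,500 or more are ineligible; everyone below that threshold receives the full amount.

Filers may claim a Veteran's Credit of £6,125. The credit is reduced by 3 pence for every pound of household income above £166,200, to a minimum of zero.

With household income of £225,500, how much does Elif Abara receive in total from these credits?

Property Tax Rebate: income exceeds £222,800 by £2,700, which is 4 full-or-partial £800 increments; reduction = 4 × £25 = £100, leaving £575.
Dependent Care Credit: £225,500 is at or below the £227,200 threshold, so the full £11,360 applies.
Earned Income Credit: £225,500 is below the £234,500 cutoff, so the full £1,475 applies.
Veteran's Credit: 3% of the £59,300 excess over £166,200 is £1,779; credit = £6,125 − £1,779 = £4,346.
Total: £575 + £11,360 + £1,475 + £4,346 = £17,756.

£17,756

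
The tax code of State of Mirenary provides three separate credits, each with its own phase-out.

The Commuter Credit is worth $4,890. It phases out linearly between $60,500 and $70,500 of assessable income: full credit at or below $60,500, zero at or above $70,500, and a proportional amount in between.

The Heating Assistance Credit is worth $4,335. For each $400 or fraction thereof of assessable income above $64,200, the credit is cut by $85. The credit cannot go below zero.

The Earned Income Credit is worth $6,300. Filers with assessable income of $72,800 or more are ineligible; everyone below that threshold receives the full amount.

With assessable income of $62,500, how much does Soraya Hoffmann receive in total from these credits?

Commuter Credit: $62,500 is $2,000 into a $10,000 phase-out range, leaving 8,000/10,000 of the credit: $4,890 × 8,000/10,000 = $3,912.
Heating Assistance Credit: $62,500 is at or below the $64,200 threshold, so the full $4,335 applies.
Earned Income Credit: $62,500 is below the $72,800 cutoff, so the full $6,300 applies.
Total: $3,912 + $4,335 + $6,300 = $14,547.

$14,547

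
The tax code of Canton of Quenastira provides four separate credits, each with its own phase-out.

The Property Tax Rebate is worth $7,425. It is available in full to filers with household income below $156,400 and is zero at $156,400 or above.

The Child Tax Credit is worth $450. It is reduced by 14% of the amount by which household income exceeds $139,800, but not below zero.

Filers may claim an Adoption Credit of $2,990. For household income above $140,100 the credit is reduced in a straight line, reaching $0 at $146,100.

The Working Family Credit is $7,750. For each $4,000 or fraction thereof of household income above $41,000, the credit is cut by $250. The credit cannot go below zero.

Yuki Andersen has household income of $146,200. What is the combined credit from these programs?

Property Tax Rebate: $146,200 is below the $156,400 cutoff, so the full $7,425 applies.
Child Tax Credit: 14% of the $6,400 excess over $139,800 is $896 ≥ base, so the credit is $0.
Adoption Credit: $146,200 is at or above $146,100, so the credit is $0.
Working Family Credit: income exceeds $41,000 by $105,200, which is 27 full-or-partial $4,000 increments; reduction = 27 × $250 = $6,750, leaving $1,000.
Total: $7,425 + $0 + $0 + $1,000 = $8,425.

$8,425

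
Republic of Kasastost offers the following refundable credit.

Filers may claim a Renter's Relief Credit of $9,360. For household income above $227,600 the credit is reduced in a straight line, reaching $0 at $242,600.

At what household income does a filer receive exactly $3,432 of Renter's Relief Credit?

$237,100

$3,432 is 3,432/9,360 of the full $9,360, so 5,928/9,360 of the $15,000 range has been used: income = $227,600 + $15,000 × 5,928/9,360 = $237,100.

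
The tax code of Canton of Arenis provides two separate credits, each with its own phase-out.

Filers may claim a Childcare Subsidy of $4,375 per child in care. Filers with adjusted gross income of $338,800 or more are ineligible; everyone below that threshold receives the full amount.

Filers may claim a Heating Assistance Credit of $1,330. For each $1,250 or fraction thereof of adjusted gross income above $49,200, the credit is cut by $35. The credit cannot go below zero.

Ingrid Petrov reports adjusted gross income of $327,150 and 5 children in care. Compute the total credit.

Childcare Subsidy: base = 5 × $4,375 = $21,875. $327,150 is below the $338,800 cutoff, so the full $21,875 applies.
Heating Assistance Credit: income exceeds $49,200 by $277,950 → 223 increments × $35 = $7,805 ≥ base, so the credit is $0.
Total: $21,875 + $0 = $21,875.

$21,875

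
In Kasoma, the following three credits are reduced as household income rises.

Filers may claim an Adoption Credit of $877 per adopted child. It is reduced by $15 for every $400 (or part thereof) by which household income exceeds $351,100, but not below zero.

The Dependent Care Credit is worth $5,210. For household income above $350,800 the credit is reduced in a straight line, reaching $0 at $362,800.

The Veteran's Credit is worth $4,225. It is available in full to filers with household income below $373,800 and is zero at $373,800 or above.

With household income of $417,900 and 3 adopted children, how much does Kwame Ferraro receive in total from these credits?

$126

Adoption Credit: base = 3 × $877 = $2,631. income exceeds $351,100 by $66,800, which is 167 full-or-partial $400 increments; reduction = 167 × $15 = $2,505, leaving $126.
Dependent Care Credit: $417,900 is at or above $362,800, so the credit is $0.
Veteran's Credit: $417,900 meets or exceeds the $373,800 cutoff, so the credit is $0.
Total: $126 + $0 + $0 = $126.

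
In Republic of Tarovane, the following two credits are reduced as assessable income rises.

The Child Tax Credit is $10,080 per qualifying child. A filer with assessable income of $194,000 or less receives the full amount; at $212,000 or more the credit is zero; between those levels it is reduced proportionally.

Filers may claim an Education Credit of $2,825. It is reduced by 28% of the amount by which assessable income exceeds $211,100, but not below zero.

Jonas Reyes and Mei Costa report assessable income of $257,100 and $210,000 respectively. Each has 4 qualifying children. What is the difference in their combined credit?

Jonas ($257,100): Child Tax Credit: base = 4 × $10,080 = $40,320. $257,100 is at or above $212,000, so the credit is $0. Education Credit: 28% of the $46,000 excess over $211,100 is $12,880 ≥ base, so the credit is $0. total $0 + $0 = $0
Mei ($210,000): Child Tax Credit: base = 4 × $10,080 = $40,320. $210,000 is $16,000 into a $18,000 phase-out range, leaving 2,000/18,000 of the credit: $40,320 × 2,000/18,000 = $4,480. Education Credit: $210,000 is at or below the $211,100 threshold, so the full $2,825 applies. total $4,480 + $2,825 = $7,305
Difference: |$0 − $7,305| = $7,305.

$7,305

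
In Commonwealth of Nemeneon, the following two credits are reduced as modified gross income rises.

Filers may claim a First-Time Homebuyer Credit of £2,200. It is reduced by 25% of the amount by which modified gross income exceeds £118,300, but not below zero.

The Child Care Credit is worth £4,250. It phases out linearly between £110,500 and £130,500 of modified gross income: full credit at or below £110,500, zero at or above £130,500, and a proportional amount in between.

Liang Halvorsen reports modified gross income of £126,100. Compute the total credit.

£1,185

First-Time Homebuyer Credit: 25% of the £7,800 excess over £118,300 is £1,950; credit = £2,200 − £1,950 = £250.
Child Care Credit: £126,100 is £15,600 into a £20,000 phase-out range, leaving 4,400/20,000 of the credit: £4,250 × 4,400/20,000 = £935.
Total: £250 + £935 = £1,185.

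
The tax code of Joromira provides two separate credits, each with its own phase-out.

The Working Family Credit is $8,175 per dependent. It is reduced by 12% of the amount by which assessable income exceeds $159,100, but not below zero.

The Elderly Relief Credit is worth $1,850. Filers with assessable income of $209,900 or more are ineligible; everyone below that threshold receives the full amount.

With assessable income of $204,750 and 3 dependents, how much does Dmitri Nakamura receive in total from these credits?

$20,897

Working Family Credit: base = 3 × $8,175 = $24,525. 12% of the $45,650 excess over $159,100 is $5,478; credit = $24,525 − $5,478 = $19,047.
Elderly Relief Credit: $204,750 is below the $209,900 cutoff, so the full $1,850 applies.
Total: $19,047 + $1,850 = $20,897.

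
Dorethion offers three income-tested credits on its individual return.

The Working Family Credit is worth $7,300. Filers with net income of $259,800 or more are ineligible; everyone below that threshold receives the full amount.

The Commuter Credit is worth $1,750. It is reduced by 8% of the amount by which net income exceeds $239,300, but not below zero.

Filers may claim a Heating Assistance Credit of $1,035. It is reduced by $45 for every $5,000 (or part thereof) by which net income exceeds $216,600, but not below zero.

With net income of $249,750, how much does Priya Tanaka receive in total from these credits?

Working Family Credit: $249,750 is below the $259,800 cutoff, so the full $7,300 applies.
Commuter Credit: 8% of the $10,450 excess over $239,300 is $836; credit = $1,750 − $836 = $914.
Heating Assistance Credit: income exceeds $216,600 by $33,150, which is 7 full-or-partial $5,000 increments; reduction = 7 × $45 = $315, leaving $720.
Total: $7,300 + $914 + $720 = $8,934.

$8,934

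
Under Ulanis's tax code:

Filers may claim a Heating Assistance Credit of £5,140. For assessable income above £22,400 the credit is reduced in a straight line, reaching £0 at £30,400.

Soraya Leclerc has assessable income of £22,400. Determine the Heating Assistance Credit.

Heating Assistance Credit: £22,400 is at or below the £22,400 threshold, so the full £5,140 applies.

£5,140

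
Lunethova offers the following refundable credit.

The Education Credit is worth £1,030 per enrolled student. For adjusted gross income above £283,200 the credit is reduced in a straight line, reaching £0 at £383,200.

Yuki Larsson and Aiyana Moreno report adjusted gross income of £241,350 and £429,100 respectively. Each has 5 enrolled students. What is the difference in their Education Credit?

Yuki (£241,350): Education Credit: base = 5 × £1,030 = £5,150. £241,350 is at or below the £283,200 threshold, so the full £5,150 applies.
Aiyana (£429,100): Education Credit: base = 5 × £1,030 = £5,150. £429,100 is at or above £383,200, so the credit is £0.
Difference: |£5,150 − £0| = £5,150.

£5,150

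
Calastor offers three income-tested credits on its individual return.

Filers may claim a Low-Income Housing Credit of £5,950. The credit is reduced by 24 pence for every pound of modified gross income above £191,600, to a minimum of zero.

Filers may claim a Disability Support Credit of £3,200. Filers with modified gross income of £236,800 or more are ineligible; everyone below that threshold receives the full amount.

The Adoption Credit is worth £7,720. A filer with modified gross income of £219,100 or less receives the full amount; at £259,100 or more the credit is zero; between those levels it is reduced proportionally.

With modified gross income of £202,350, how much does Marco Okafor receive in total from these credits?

£14,290

Low-Income Housing Credit: 24% of the £10,750 excess over £191,600 is £2,580; credit = £5,950 − £2,580 = £3,370.
Disability Support Credit: £202,350 is below the £236,800 cutoff, so the full £3,200 applies.
Adoption Credit: £202,350 is at or below the £219,100 threshold, so the full £7,720 applies.
Total: £3,370 + £3,200 + £7,720 = £14,290.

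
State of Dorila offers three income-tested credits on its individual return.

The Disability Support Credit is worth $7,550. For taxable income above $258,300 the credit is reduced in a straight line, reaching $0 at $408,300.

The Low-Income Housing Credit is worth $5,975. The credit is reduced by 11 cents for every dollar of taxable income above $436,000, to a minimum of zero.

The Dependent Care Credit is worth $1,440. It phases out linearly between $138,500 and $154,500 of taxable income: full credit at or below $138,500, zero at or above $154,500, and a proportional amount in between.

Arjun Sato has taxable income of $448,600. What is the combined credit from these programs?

Disability Support Credit: $448,600 is at or above $408,300, so the credit is $0.
Low-Income Housing Credit: 11% of the $12,600 excess over $436,000 is $1,386; credit = $5,975 − $1,386 = $4,589.
Dependent Care Credit: $448,600 is at or above $154,500, so the credit is $0.
Total: $0 + $4,589 + $0 = $4,589.

$4,589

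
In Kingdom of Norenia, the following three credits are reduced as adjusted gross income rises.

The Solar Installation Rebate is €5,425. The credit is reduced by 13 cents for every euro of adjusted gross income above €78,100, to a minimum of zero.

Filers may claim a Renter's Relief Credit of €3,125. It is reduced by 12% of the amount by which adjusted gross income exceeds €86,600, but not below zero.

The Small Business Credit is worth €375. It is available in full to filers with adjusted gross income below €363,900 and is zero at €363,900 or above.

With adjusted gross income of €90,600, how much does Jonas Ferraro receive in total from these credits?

€6,820

Solar Installation Rebate: 13% of the €12,500 excess over €78,100 is €1,625; credit = €5,425 − €1,625 = €3,800.
Renter's Relief Credit: 12% of the €4,000 excess over €86,600 is €480; credit = €3,125 − €480 = €2,645.
Small Business Credit: €90,600 is below the €363,900 cutoff, so the full €375 applies.
Total: €3,800 + €2,645 + €375 = €6,820.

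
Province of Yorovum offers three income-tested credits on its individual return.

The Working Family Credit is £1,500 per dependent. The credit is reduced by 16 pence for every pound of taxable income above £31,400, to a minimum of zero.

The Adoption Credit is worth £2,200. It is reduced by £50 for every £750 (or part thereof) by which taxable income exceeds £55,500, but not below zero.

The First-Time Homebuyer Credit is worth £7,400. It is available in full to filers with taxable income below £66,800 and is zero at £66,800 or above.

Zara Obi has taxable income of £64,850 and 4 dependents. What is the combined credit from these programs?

Working Family Credit: base = 4 × £1,500 = £6,000. 16% of the £33,450 excess over £31,400 is £5,352; credit = £6,000 − £5,352 = £648.
Adoption Credit: income exceeds £55,500 by £9,350, which is 13 full-or-partial £750 increments; reduction = 13 × £50 = £650, leaving £1,550.
First-Time Homebuyer Credit: £64,850 is below the £66,800 cutoff, so the full £7,400 applies.
Total: £648 + £1,550 + £7,400 = £9,598.

£9,598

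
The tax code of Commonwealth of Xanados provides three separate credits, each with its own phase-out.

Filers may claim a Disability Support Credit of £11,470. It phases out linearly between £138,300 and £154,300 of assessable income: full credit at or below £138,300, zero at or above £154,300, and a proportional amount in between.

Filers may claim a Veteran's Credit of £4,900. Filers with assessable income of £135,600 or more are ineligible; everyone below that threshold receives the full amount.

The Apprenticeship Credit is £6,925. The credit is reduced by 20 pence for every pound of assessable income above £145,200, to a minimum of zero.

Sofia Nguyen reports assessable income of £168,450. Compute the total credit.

Disability Support Credit: £168,450 is at or above £154,300, so the credit is £0.
Veteran's Credit: £168,450 meets or exceeds the £135,600 cutoff, so the credit is £0.
Apprenticeship Credit: 20% of the £23,250 excess over £145,200 is £4,650; credit = £6,925 − £4,650 = £2,275.
Total: £0 + £0 + £2,275 = £2,275.

£2,275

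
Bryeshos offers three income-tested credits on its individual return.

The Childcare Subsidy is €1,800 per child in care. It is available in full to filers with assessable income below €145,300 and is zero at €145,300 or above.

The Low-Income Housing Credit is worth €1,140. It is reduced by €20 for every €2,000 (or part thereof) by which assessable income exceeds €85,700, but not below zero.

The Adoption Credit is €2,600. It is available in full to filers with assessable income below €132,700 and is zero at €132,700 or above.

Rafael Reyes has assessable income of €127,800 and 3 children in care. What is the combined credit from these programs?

€8,700

Childcare Subsidy: base = 3 × €1,800 = €5,400. €127,800 is below the €145,300 cutoff, so the full €5,400 applies.
Low-Income Housing Credit: income exceeds €85,700 by €42,100, which is 22 full-or-partial €2,000 increments; reduction = 22 × €20 = €440, leaving €700.
Adoption Credit: €127,800 is below the €132,700 cutoff, so the full €2,600 applies.
Total: €5,400 + €700 + €2,600 = €8,700.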